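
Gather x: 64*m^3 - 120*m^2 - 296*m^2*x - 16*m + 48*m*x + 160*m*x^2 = 64*m^3 - 120*m^2 + 160*m*x^2 - 16*m + x*(-296*m^2 + 48*m)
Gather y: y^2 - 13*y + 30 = y^2 - 13*y + 30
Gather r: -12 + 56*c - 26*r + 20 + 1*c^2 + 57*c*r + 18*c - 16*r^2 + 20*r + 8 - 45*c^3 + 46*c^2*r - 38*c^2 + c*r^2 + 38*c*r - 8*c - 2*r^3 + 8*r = -45*c^3 - 37*c^2 + 66*c - 2*r^3 + r^2*(c - 16) + r*(46*c^2 + 95*c + 2) + 16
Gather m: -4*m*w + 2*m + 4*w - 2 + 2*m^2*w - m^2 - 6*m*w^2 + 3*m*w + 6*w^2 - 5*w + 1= m^2*(2*w - 1) + m*(-6*w^2 - w + 2) + 6*w^2 - w - 1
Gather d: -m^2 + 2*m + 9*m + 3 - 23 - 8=-m^2 + 11*m - 28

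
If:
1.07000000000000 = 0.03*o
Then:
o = 35.67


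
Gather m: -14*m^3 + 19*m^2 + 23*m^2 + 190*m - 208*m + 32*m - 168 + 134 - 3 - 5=-14*m^3 + 42*m^2 + 14*m - 42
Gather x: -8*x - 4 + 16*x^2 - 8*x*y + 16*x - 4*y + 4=16*x^2 + x*(8 - 8*y) - 4*y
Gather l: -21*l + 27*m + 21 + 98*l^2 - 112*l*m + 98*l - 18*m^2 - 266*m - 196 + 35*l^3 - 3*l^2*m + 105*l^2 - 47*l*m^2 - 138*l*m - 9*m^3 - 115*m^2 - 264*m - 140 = 35*l^3 + l^2*(203 - 3*m) + l*(-47*m^2 - 250*m + 77) - 9*m^3 - 133*m^2 - 503*m - 315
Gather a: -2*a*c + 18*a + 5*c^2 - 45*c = a*(18 - 2*c) + 5*c^2 - 45*c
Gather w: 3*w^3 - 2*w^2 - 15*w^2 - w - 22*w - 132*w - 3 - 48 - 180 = 3*w^3 - 17*w^2 - 155*w - 231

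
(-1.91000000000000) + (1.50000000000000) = -0.410000000000000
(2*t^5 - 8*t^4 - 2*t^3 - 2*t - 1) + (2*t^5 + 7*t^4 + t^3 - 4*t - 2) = 4*t^5 - t^4 - t^3 - 6*t - 3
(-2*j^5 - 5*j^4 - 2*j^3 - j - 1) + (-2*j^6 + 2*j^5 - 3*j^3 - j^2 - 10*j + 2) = -2*j^6 - 5*j^4 - 5*j^3 - j^2 - 11*j + 1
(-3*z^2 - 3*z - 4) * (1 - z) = 3*z^3 + z - 4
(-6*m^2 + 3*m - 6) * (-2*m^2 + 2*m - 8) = 12*m^4 - 18*m^3 + 66*m^2 - 36*m + 48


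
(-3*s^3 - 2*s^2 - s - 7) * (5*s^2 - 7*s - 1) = -15*s^5 + 11*s^4 + 12*s^3 - 26*s^2 + 50*s + 7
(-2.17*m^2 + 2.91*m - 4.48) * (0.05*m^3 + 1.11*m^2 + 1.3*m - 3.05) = -0.1085*m^5 - 2.2632*m^4 + 0.1851*m^3 + 5.4287*m^2 - 14.6995*m + 13.664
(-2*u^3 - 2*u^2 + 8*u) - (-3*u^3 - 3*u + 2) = u^3 - 2*u^2 + 11*u - 2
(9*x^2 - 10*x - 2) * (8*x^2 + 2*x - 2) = 72*x^4 - 62*x^3 - 54*x^2 + 16*x + 4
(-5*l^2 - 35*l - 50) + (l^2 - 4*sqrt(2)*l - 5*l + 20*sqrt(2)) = -4*l^2 - 40*l - 4*sqrt(2)*l - 50 + 20*sqrt(2)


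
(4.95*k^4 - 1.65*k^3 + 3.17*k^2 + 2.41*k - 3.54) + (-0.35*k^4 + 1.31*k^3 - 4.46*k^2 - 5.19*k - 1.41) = 4.6*k^4 - 0.34*k^3 - 1.29*k^2 - 2.78*k - 4.95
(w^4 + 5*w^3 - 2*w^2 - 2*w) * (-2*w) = -2*w^5 - 10*w^4 + 4*w^3 + 4*w^2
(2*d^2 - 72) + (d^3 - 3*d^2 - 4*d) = d^3 - d^2 - 4*d - 72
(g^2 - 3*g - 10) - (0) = g^2 - 3*g - 10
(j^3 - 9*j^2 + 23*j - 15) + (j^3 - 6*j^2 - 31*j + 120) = 2*j^3 - 15*j^2 - 8*j + 105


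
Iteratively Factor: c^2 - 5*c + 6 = (c - 3)*(c - 2)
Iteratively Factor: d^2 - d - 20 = (d - 5)*(d + 4)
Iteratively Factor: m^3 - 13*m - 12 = (m + 3)*(m^2 - 3*m - 4) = (m - 4)*(m + 3)*(m + 1)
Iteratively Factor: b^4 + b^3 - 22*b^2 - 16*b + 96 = (b + 4)*(b^3 - 3*b^2 - 10*b + 24) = (b - 4)*(b + 4)*(b^2 + b - 6) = (b - 4)*(b + 3)*(b + 4)*(b - 2)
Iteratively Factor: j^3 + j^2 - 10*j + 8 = (j - 2)*(j^2 + 3*j - 4) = (j - 2)*(j + 4)*(j - 1)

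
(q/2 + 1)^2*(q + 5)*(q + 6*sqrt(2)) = q^4/4 + 3*sqrt(2)*q^3/2 + 9*q^3/4 + 6*q^2 + 27*sqrt(2)*q^2/2 + 5*q + 36*sqrt(2)*q + 30*sqrt(2)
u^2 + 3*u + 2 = (u + 1)*(u + 2)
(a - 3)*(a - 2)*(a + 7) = a^3 + 2*a^2 - 29*a + 42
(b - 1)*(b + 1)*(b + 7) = b^3 + 7*b^2 - b - 7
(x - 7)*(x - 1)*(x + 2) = x^3 - 6*x^2 - 9*x + 14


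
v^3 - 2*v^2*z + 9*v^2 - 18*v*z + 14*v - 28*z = (v + 2)*(v + 7)*(v - 2*z)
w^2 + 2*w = w*(w + 2)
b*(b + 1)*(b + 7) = b^3 + 8*b^2 + 7*b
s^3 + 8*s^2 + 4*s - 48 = (s - 2)*(s + 4)*(s + 6)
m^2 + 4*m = m*(m + 4)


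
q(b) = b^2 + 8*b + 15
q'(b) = 2*b + 8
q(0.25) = 17.06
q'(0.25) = 8.50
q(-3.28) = -0.48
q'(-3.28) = 1.44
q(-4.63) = -0.60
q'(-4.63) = -1.26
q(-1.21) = 6.78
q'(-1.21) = 5.58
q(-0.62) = 10.42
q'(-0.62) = 6.76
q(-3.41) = -0.65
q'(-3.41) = 1.18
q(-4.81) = -0.34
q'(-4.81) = -1.62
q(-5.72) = 1.96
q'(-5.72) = -3.44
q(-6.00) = 3.00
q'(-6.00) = -4.00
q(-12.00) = 63.00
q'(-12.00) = -16.00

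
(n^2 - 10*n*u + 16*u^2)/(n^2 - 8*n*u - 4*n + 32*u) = (n - 2*u)/(n - 4)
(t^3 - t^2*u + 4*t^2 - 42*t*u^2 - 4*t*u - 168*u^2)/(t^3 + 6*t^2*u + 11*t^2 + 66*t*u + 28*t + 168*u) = (t - 7*u)/(t + 7)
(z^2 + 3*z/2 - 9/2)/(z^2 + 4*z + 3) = (z - 3/2)/(z + 1)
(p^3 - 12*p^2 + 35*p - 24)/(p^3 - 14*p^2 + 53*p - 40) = (p - 3)/(p - 5)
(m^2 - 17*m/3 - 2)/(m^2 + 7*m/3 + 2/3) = (m - 6)/(m + 2)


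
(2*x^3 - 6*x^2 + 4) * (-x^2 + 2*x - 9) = -2*x^5 + 10*x^4 - 30*x^3 + 50*x^2 + 8*x - 36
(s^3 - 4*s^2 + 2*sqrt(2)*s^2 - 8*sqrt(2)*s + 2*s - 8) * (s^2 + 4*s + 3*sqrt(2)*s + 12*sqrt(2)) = s^5 + 5*sqrt(2)*s^4 - 2*s^3 - 74*sqrt(2)*s^2 - 224*s - 96*sqrt(2)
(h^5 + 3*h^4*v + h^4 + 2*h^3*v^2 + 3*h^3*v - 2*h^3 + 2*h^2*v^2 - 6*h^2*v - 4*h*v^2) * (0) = 0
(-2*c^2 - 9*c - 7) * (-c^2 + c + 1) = 2*c^4 + 7*c^3 - 4*c^2 - 16*c - 7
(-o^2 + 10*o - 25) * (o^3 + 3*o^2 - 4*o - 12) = -o^5 + 7*o^4 + 9*o^3 - 103*o^2 - 20*o + 300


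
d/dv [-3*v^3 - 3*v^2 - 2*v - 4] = -9*v^2 - 6*v - 2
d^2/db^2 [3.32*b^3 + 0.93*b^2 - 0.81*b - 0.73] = 19.92*b + 1.86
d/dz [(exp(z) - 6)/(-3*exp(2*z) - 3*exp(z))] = (exp(2*z) - 12*exp(z) - 6)*exp(-z)/(3*(exp(2*z) + 2*exp(z) + 1))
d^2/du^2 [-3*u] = 0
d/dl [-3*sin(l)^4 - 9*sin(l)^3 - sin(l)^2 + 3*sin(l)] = (-12*sin(l)^3 - 27*sin(l)^2 - 2*sin(l) + 3)*cos(l)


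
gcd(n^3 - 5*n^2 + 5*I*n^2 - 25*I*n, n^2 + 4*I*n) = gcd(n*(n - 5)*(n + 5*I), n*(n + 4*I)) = n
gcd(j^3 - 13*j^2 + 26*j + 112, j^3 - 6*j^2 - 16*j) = j^2 - 6*j - 16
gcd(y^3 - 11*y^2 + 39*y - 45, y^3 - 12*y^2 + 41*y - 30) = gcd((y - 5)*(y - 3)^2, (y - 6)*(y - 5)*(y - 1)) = y - 5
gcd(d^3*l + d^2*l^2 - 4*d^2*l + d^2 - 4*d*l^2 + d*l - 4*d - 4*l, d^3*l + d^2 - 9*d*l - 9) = d*l + 1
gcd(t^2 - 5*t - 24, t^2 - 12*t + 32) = t - 8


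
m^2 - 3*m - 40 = (m - 8)*(m + 5)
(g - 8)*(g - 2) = g^2 - 10*g + 16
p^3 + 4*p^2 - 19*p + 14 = (p - 2)*(p - 1)*(p + 7)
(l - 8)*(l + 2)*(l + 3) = l^3 - 3*l^2 - 34*l - 48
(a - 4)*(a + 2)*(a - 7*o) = a^3 - 7*a^2*o - 2*a^2 + 14*a*o - 8*a + 56*o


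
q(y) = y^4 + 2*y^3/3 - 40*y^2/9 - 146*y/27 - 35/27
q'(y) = 4*y^3 + 2*y^2 - 80*y/9 - 146/27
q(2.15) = -5.47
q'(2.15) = 24.48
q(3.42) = 91.70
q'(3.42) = 147.59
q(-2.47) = 12.12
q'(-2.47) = -31.53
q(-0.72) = 0.31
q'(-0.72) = 0.54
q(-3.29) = 61.81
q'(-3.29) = -96.96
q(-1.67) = 0.01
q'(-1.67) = -3.62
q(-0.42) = 0.17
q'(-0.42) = -1.62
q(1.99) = -8.72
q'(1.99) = 16.35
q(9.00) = 6637.04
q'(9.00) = 2992.59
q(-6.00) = 1023.15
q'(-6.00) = -744.07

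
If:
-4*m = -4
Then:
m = 1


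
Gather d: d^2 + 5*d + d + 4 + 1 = d^2 + 6*d + 5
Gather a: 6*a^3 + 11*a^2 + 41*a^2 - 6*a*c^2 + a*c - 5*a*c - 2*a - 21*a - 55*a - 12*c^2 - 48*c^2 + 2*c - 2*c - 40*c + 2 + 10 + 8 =6*a^3 + 52*a^2 + a*(-6*c^2 - 4*c - 78) - 60*c^2 - 40*c + 20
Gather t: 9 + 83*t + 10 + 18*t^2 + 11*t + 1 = 18*t^2 + 94*t + 20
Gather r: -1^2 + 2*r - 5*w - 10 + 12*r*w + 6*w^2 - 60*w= r*(12*w + 2) + 6*w^2 - 65*w - 11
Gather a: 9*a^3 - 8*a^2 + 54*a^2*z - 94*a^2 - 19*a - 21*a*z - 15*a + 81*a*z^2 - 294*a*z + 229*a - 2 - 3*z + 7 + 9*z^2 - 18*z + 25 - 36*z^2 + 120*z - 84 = 9*a^3 + a^2*(54*z - 102) + a*(81*z^2 - 315*z + 195) - 27*z^2 + 99*z - 54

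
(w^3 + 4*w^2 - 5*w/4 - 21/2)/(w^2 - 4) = (w^2 + 2*w - 21/4)/(w - 2)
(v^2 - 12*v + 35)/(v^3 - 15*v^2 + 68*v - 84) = (v - 5)/(v^2 - 8*v + 12)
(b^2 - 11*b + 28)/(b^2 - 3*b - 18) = (-b^2 + 11*b - 28)/(-b^2 + 3*b + 18)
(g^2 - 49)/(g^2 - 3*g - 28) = (g + 7)/(g + 4)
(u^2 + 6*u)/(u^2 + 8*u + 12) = u/(u + 2)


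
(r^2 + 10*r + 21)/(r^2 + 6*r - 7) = (r + 3)/(r - 1)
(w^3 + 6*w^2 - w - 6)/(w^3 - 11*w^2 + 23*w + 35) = (w^2 + 5*w - 6)/(w^2 - 12*w + 35)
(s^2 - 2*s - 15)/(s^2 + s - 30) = (s + 3)/(s + 6)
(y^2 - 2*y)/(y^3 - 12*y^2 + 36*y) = (y - 2)/(y^2 - 12*y + 36)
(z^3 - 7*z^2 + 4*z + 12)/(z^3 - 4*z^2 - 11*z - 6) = (z - 2)/(z + 1)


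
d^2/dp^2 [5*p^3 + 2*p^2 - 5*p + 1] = 30*p + 4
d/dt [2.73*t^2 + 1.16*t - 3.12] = 5.46*t + 1.16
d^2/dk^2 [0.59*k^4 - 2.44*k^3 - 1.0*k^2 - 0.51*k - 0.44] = 7.08*k^2 - 14.64*k - 2.0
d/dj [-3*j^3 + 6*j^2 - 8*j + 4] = -9*j^2 + 12*j - 8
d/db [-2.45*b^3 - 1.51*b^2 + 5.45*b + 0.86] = -7.35*b^2 - 3.02*b + 5.45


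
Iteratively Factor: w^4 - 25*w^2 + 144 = (w + 3)*(w^3 - 3*w^2 - 16*w + 48) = (w - 3)*(w + 3)*(w^2 - 16) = (w - 4)*(w - 3)*(w + 3)*(w + 4)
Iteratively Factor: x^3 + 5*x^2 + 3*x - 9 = (x + 3)*(x^2 + 2*x - 3) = (x - 1)*(x + 3)*(x + 3)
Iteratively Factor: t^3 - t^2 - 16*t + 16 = (t - 4)*(t^2 + 3*t - 4) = (t - 4)*(t - 1)*(t + 4)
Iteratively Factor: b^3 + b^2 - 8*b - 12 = (b + 2)*(b^2 - b - 6) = (b + 2)^2*(b - 3)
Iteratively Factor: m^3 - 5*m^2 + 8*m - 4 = (m - 2)*(m^2 - 3*m + 2) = (m - 2)^2*(m - 1)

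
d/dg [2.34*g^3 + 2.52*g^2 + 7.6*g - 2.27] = 7.02*g^2 + 5.04*g + 7.6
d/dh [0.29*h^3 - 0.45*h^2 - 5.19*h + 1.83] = 0.87*h^2 - 0.9*h - 5.19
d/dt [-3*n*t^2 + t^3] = 3*t*(-2*n + t)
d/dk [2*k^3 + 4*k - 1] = 6*k^2 + 4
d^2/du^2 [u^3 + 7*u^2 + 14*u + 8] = 6*u + 14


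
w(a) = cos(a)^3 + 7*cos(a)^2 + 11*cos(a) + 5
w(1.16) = 10.57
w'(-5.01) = -14.69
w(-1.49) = 5.93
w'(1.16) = -15.65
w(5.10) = 10.21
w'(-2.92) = 0.04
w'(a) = -3*sin(a)*cos(a)^2 - 14*sin(a)*cos(a) - 11*sin(a)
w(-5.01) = 8.85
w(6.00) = 22.90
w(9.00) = 0.03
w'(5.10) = 15.48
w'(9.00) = -0.30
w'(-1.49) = 12.11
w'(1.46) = -12.51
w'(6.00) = 7.60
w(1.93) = 1.95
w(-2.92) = 0.00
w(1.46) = 6.30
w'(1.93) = -6.04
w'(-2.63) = 0.53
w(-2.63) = 0.07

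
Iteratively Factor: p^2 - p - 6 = (p + 2)*(p - 3)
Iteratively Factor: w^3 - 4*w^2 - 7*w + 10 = (w - 1)*(w^2 - 3*w - 10) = (w - 1)*(w + 2)*(w - 5)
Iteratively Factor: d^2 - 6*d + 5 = (d - 5)*(d - 1)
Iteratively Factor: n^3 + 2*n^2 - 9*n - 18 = (n - 3)*(n^2 + 5*n + 6) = (n - 3)*(n + 2)*(n + 3)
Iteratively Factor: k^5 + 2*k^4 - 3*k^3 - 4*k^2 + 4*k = (k - 1)*(k^4 + 3*k^3 - 4*k) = (k - 1)*(k + 2)*(k^3 + k^2 - 2*k) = (k - 1)*(k + 2)^2*(k^2 - k) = (k - 1)^2*(k + 2)^2*(k)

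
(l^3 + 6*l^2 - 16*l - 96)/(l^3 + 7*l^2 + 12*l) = (l^2 + 2*l - 24)/(l*(l + 3))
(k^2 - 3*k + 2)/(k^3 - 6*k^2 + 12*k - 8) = (k - 1)/(k^2 - 4*k + 4)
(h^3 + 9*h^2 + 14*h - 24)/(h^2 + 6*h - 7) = (h^2 + 10*h + 24)/(h + 7)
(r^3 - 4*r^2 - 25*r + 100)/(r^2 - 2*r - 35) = (r^2 - 9*r + 20)/(r - 7)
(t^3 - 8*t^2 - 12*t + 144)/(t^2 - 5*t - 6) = (t^2 - 2*t - 24)/(t + 1)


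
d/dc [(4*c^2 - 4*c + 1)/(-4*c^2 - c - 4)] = (-20*c^2 - 24*c + 17)/(16*c^4 + 8*c^3 + 33*c^2 + 8*c + 16)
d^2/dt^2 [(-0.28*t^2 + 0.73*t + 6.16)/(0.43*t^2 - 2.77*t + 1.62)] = (5.55111512312578e-17*t^4 - 0.397062*t^3 + 8.004192*t^2 - 47.074164*t + 91.029956)/(0.079507*t^6 - 1.536519*t^5 + 10.796655*t^4 - 32.831425*t^3 + 40.67577*t^2 - 21.808764*t + 4.251528)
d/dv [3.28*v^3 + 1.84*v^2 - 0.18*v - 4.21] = 9.84*v^2 + 3.68*v - 0.18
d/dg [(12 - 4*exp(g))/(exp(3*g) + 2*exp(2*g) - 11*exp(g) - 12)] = (8*exp(g) + 20)*exp(g)/(exp(4*g) + 10*exp(3*g) + 33*exp(2*g) + 40*exp(g) + 16)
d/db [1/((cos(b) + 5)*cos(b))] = (2*cos(b) + 5)*sin(b)/((cos(b) + 5)^2*cos(b)^2)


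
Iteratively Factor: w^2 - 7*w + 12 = (w - 4)*(w - 3)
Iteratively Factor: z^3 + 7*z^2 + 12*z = (z + 3)*(z^2 + 4*z) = z*(z + 3)*(z + 4)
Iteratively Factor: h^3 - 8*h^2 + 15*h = (h - 3)*(h^2 - 5*h) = h*(h - 3)*(h - 5)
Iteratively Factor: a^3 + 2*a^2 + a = (a + 1)*(a^2 + a) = a*(a + 1)*(a + 1)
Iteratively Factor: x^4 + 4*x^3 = (x)*(x^3 + 4*x^2) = x^2*(x^2 + 4*x) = x^2*(x + 4)*(x)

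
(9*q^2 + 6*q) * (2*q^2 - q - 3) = 18*q^4 + 3*q^3 - 33*q^2 - 18*q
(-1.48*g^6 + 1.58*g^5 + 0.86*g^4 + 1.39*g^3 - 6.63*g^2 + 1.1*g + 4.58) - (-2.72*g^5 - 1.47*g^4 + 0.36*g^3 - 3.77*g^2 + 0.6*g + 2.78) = -1.48*g^6 + 4.3*g^5 + 2.33*g^4 + 1.03*g^3 - 2.86*g^2 + 0.5*g + 1.8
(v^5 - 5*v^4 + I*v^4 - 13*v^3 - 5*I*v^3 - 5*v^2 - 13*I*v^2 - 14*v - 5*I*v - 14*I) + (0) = v^5 - 5*v^4 + I*v^4 - 13*v^3 - 5*I*v^3 - 5*v^2 - 13*I*v^2 - 14*v - 5*I*v - 14*I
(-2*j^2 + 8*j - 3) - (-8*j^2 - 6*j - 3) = 6*j^2 + 14*j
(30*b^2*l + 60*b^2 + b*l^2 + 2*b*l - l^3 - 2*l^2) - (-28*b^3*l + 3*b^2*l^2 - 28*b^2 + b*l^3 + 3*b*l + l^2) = 28*b^3*l - 3*b^2*l^2 + 30*b^2*l + 88*b^2 - b*l^3 + b*l^2 - b*l - l^3 - 3*l^2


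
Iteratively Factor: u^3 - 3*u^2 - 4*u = (u)*(u^2 - 3*u - 4) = u*(u - 4)*(u + 1)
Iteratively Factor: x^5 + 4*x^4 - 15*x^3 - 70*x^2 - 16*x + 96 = (x - 4)*(x^4 + 8*x^3 + 17*x^2 - 2*x - 24) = (x - 4)*(x + 2)*(x^3 + 6*x^2 + 5*x - 12) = (x - 4)*(x + 2)*(x + 3)*(x^2 + 3*x - 4) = (x - 4)*(x + 2)*(x + 3)*(x + 4)*(x - 1)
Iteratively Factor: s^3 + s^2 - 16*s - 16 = (s - 4)*(s^2 + 5*s + 4) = (s - 4)*(s + 1)*(s + 4)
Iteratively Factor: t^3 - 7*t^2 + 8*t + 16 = (t - 4)*(t^2 - 3*t - 4) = (t - 4)*(t + 1)*(t - 4)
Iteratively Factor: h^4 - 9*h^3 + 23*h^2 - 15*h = (h - 1)*(h^3 - 8*h^2 + 15*h) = (h - 5)*(h - 1)*(h^2 - 3*h) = h*(h - 5)*(h - 1)*(h - 3)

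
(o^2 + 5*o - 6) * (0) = 0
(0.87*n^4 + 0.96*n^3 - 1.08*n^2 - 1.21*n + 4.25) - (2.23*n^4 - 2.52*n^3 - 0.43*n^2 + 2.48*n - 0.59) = -1.36*n^4 + 3.48*n^3 - 0.65*n^2 - 3.69*n + 4.84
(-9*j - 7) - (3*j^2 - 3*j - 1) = -3*j^2 - 6*j - 6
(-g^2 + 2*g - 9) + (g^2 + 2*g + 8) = 4*g - 1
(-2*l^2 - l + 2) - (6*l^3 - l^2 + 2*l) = -6*l^3 - l^2 - 3*l + 2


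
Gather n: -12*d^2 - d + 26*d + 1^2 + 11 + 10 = -12*d^2 + 25*d + 22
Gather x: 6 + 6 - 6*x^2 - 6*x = -6*x^2 - 6*x + 12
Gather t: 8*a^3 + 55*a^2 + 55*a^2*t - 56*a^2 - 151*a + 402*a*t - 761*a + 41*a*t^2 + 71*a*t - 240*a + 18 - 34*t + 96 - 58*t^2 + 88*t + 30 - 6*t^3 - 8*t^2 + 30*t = 8*a^3 - a^2 - 1152*a - 6*t^3 + t^2*(41*a - 66) + t*(55*a^2 + 473*a + 84) + 144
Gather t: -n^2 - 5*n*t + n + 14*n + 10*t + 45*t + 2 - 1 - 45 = -n^2 + 15*n + t*(55 - 5*n) - 44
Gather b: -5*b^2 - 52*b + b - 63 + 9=-5*b^2 - 51*b - 54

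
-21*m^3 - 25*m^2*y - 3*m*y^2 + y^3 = (-7*m + y)*(m + y)*(3*m + y)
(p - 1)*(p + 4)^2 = p^3 + 7*p^2 + 8*p - 16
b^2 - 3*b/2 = b*(b - 3/2)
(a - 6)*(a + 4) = a^2 - 2*a - 24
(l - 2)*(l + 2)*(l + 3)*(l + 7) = l^4 + 10*l^3 + 17*l^2 - 40*l - 84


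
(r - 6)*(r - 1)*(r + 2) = r^3 - 5*r^2 - 8*r + 12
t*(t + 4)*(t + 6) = t^3 + 10*t^2 + 24*t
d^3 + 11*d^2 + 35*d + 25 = (d + 1)*(d + 5)^2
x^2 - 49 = (x - 7)*(x + 7)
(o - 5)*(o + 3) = o^2 - 2*o - 15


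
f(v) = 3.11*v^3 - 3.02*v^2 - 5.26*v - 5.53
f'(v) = 9.33*v^2 - 6.04*v - 5.26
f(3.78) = 99.41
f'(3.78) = 105.22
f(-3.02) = -102.85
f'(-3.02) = 98.07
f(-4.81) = -396.20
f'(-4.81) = 239.65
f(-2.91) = -92.43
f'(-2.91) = 91.32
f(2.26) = 3.06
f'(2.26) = 28.74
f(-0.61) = -4.15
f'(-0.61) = 1.90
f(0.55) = -8.82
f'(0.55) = -5.76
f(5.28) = 340.29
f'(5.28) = 222.95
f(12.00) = 4870.55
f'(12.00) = 1265.78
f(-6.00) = -754.45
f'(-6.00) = 366.86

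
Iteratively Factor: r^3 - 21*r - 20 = (r + 4)*(r^2 - 4*r - 5) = (r - 5)*(r + 4)*(r + 1)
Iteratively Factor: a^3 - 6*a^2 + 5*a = (a)*(a^2 - 6*a + 5) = a*(a - 1)*(a - 5)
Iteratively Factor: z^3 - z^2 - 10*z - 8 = (z - 4)*(z^2 + 3*z + 2) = (z - 4)*(z + 1)*(z + 2)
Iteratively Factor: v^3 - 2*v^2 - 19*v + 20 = (v - 5)*(v^2 + 3*v - 4) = (v - 5)*(v - 1)*(v + 4)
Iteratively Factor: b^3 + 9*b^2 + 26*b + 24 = (b + 2)*(b^2 + 7*b + 12) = (b + 2)*(b + 3)*(b + 4)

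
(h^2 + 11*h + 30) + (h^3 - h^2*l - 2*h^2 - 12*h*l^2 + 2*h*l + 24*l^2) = h^3 - h^2*l - h^2 - 12*h*l^2 + 2*h*l + 11*h + 24*l^2 + 30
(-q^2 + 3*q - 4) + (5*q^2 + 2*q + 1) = 4*q^2 + 5*q - 3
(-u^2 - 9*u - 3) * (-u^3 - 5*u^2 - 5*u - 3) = u^5 + 14*u^4 + 53*u^3 + 63*u^2 + 42*u + 9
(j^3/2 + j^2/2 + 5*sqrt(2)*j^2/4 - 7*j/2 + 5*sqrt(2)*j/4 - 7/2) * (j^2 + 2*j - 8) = j^5/2 + 3*j^4/2 + 5*sqrt(2)*j^4/4 - 13*j^3/2 + 15*sqrt(2)*j^3/4 - 29*j^2/2 - 15*sqrt(2)*j^2/2 - 10*sqrt(2)*j + 21*j + 28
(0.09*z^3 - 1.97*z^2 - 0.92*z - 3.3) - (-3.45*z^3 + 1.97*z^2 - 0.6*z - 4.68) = 3.54*z^3 - 3.94*z^2 - 0.32*z + 1.38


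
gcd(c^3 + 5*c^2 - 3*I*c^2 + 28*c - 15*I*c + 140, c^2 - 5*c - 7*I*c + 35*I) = c - 7*I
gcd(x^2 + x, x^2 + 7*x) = x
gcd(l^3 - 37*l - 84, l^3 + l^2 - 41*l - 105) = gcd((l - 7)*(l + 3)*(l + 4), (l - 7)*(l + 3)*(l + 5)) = l^2 - 4*l - 21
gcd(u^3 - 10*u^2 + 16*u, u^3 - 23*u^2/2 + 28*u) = u^2 - 8*u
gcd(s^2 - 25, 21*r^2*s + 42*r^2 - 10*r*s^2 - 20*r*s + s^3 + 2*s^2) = 1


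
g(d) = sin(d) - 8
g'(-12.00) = 0.84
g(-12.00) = -7.46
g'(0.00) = 1.00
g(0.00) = -8.00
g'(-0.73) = 0.75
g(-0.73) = -8.67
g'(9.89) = -0.89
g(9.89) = -8.45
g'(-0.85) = 0.66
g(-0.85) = -8.75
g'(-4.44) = -0.27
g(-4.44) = -7.04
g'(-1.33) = 0.24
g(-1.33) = -8.97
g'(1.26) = 0.31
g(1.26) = -7.05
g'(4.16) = -0.52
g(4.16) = -8.85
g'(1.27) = 0.30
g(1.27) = -7.04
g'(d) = cos(d)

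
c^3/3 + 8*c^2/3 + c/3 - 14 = (c/3 + 1)*(c - 2)*(c + 7)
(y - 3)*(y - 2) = y^2 - 5*y + 6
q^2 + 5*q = q*(q + 5)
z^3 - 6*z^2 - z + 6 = (z - 6)*(z - 1)*(z + 1)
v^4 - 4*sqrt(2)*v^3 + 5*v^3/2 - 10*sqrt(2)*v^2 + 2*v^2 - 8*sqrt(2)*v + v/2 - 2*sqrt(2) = (v + 1/2)*(v + 1)^2*(v - 4*sqrt(2))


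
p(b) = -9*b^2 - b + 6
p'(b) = -18*b - 1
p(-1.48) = -12.23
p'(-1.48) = 25.64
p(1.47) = -14.92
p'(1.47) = -27.46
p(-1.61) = -15.72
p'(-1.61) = 27.98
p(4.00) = -142.00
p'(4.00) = -73.00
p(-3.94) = -129.77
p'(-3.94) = 69.92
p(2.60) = -57.44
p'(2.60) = -47.80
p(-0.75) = 1.69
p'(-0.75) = 12.50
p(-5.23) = -234.95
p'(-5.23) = 93.14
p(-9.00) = -714.00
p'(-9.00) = 161.00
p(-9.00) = -714.00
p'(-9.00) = 161.00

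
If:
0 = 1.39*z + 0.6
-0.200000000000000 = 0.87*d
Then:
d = -0.23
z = -0.43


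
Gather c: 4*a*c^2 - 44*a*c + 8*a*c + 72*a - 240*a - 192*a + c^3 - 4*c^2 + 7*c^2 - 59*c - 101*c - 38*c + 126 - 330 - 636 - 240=-360*a + c^3 + c^2*(4*a + 3) + c*(-36*a - 198) - 1080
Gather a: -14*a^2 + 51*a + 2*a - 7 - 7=-14*a^2 + 53*a - 14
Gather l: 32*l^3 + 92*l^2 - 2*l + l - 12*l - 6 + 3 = 32*l^3 + 92*l^2 - 13*l - 3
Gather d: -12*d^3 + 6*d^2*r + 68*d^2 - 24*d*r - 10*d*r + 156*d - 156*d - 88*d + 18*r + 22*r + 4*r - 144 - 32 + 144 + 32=-12*d^3 + d^2*(6*r + 68) + d*(-34*r - 88) + 44*r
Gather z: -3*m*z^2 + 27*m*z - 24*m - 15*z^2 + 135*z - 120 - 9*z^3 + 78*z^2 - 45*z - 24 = -24*m - 9*z^3 + z^2*(63 - 3*m) + z*(27*m + 90) - 144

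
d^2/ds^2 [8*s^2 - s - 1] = 16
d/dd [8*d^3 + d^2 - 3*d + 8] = 24*d^2 + 2*d - 3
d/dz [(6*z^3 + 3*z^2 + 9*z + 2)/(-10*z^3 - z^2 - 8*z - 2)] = (24*z^4 + 84*z^3 + 9*z^2 - 8*z - 2)/(100*z^6 + 20*z^5 + 161*z^4 + 56*z^3 + 68*z^2 + 32*z + 4)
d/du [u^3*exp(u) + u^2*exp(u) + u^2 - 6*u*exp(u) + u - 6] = u^3*exp(u) + 4*u^2*exp(u) - 4*u*exp(u) + 2*u - 6*exp(u) + 1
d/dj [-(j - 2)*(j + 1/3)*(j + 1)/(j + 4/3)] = 2*(-9*j^3 - 15*j^2 + 8*j + 11)/(9*j^2 + 24*j + 16)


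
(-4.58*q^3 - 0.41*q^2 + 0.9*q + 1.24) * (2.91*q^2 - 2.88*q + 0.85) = -13.3278*q^5 + 11.9973*q^4 - 0.0931999999999997*q^3 + 0.6679*q^2 - 2.8062*q + 1.054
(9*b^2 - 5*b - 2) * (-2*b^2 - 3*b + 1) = -18*b^4 - 17*b^3 + 28*b^2 + b - 2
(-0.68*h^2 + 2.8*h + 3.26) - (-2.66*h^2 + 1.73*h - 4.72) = 1.98*h^2 + 1.07*h + 7.98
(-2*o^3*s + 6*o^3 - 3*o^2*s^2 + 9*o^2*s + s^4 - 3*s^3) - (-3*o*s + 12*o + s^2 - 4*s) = -2*o^3*s + 6*o^3 - 3*o^2*s^2 + 9*o^2*s + 3*o*s - 12*o + s^4 - 3*s^3 - s^2 + 4*s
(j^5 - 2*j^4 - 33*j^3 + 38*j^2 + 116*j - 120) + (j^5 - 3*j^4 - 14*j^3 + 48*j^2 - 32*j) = 2*j^5 - 5*j^4 - 47*j^3 + 86*j^2 + 84*j - 120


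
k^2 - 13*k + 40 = (k - 8)*(k - 5)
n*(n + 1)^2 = n^3 + 2*n^2 + n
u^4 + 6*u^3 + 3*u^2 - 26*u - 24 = (u - 2)*(u + 1)*(u + 3)*(u + 4)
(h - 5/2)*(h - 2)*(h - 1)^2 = h^4 - 13*h^3/2 + 15*h^2 - 29*h/2 + 5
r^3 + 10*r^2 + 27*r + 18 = (r + 1)*(r + 3)*(r + 6)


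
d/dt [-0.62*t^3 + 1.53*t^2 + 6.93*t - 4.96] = -1.86*t^2 + 3.06*t + 6.93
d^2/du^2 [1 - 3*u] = 0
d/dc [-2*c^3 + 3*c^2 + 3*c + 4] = -6*c^2 + 6*c + 3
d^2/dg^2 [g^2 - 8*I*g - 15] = 2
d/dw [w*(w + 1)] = 2*w + 1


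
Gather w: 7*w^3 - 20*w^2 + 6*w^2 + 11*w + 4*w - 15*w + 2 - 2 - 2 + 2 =7*w^3 - 14*w^2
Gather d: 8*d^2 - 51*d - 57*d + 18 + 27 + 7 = 8*d^2 - 108*d + 52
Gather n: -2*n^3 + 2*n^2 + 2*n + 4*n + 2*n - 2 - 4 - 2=-2*n^3 + 2*n^2 + 8*n - 8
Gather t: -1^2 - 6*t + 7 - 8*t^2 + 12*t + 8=-8*t^2 + 6*t + 14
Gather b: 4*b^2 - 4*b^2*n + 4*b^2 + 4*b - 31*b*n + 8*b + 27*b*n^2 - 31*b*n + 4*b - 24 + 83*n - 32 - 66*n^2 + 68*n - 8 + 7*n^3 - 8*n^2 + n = b^2*(8 - 4*n) + b*(27*n^2 - 62*n + 16) + 7*n^3 - 74*n^2 + 152*n - 64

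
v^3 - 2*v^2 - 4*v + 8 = (v - 2)^2*(v + 2)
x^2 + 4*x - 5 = (x - 1)*(x + 5)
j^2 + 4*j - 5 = (j - 1)*(j + 5)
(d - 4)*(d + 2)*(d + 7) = d^3 + 5*d^2 - 22*d - 56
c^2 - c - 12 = (c - 4)*(c + 3)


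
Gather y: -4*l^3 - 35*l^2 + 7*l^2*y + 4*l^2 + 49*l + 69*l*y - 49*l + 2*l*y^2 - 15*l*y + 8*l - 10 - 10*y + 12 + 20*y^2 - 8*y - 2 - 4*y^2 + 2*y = -4*l^3 - 31*l^2 + 8*l + y^2*(2*l + 16) + y*(7*l^2 + 54*l - 16)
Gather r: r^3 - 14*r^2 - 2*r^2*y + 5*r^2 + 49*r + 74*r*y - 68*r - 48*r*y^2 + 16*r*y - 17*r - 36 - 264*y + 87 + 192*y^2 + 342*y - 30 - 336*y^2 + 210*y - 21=r^3 + r^2*(-2*y - 9) + r*(-48*y^2 + 90*y - 36) - 144*y^2 + 288*y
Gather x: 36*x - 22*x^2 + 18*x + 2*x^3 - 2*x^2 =2*x^3 - 24*x^2 + 54*x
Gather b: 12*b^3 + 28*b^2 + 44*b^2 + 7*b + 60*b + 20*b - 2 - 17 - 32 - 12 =12*b^3 + 72*b^2 + 87*b - 63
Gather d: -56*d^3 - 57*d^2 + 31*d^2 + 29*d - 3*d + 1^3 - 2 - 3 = -56*d^3 - 26*d^2 + 26*d - 4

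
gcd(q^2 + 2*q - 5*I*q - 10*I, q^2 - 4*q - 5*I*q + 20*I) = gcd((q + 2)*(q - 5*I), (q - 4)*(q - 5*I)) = q - 5*I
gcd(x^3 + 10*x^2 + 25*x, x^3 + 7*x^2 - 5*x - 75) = x^2 + 10*x + 25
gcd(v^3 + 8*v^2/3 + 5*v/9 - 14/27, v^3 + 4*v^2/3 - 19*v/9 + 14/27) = v^2 + 2*v - 7/9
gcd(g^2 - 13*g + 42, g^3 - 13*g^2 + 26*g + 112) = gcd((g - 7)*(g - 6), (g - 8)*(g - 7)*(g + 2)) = g - 7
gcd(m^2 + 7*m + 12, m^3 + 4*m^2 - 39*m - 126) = m + 3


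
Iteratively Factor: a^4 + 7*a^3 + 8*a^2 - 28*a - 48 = (a - 2)*(a^3 + 9*a^2 + 26*a + 24) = (a - 2)*(a + 4)*(a^2 + 5*a + 6) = (a - 2)*(a + 2)*(a + 4)*(a + 3)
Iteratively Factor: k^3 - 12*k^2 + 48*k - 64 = (k - 4)*(k^2 - 8*k + 16) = (k - 4)^2*(k - 4)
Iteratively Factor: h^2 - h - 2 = (h - 2)*(h + 1)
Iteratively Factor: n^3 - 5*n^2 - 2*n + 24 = (n + 2)*(n^2 - 7*n + 12) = (n - 4)*(n + 2)*(n - 3)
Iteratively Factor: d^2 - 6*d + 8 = (d - 2)*(d - 4)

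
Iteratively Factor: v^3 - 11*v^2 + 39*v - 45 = (v - 3)*(v^2 - 8*v + 15) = (v - 3)^2*(v - 5)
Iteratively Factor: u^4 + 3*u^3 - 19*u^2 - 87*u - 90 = (u - 5)*(u^3 + 8*u^2 + 21*u + 18) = (u - 5)*(u + 2)*(u^2 + 6*u + 9) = (u - 5)*(u + 2)*(u + 3)*(u + 3)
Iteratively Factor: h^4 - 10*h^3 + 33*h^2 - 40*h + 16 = (h - 4)*(h^3 - 6*h^2 + 9*h - 4) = (h - 4)*(h - 1)*(h^2 - 5*h + 4) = (h - 4)*(h - 1)^2*(h - 4)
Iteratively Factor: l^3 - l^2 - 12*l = (l - 4)*(l^2 + 3*l) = (l - 4)*(l + 3)*(l)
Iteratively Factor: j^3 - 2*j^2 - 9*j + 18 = (j - 3)*(j^2 + j - 6) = (j - 3)*(j - 2)*(j + 3)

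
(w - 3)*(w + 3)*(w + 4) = w^3 + 4*w^2 - 9*w - 36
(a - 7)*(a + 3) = a^2 - 4*a - 21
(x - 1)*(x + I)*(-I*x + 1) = -I*x^3 + 2*x^2 + I*x^2 - 2*x + I*x - I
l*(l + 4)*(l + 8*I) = l^3 + 4*l^2 + 8*I*l^2 + 32*I*l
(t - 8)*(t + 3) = t^2 - 5*t - 24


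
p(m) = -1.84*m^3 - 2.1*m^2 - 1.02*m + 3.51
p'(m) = -5.52*m^2 - 4.2*m - 1.02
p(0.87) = -0.18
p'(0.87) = -8.85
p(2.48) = -40.00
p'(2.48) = -45.39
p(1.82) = -16.40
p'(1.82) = -26.95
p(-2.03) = 12.32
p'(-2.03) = -15.24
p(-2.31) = 17.34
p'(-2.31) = -20.77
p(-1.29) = 5.28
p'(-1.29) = -4.79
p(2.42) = -37.33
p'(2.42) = -43.51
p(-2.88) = 32.98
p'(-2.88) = -34.71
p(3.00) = -68.13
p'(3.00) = -63.30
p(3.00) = -68.13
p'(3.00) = -63.30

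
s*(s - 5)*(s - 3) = s^3 - 8*s^2 + 15*s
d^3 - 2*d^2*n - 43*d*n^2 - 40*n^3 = (d - 8*n)*(d + n)*(d + 5*n)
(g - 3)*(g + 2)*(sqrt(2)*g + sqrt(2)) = sqrt(2)*g^3 - 7*sqrt(2)*g - 6*sqrt(2)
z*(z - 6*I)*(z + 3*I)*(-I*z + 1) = -I*z^4 - 2*z^3 - 21*I*z^2 + 18*z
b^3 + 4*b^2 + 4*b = b*(b + 2)^2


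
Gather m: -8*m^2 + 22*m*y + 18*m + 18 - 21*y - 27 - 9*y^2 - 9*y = -8*m^2 + m*(22*y + 18) - 9*y^2 - 30*y - 9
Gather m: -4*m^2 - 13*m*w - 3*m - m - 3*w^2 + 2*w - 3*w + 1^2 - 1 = -4*m^2 + m*(-13*w - 4) - 3*w^2 - w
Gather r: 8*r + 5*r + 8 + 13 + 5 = 13*r + 26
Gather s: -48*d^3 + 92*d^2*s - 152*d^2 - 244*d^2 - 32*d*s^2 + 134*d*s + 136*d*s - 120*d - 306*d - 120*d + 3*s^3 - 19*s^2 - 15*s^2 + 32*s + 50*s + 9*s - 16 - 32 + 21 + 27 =-48*d^3 - 396*d^2 - 546*d + 3*s^3 + s^2*(-32*d - 34) + s*(92*d^2 + 270*d + 91)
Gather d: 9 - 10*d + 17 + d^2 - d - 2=d^2 - 11*d + 24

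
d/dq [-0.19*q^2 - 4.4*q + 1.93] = -0.38*q - 4.4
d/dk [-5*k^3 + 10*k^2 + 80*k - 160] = -15*k^2 + 20*k + 80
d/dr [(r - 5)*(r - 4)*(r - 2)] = 3*r^2 - 22*r + 38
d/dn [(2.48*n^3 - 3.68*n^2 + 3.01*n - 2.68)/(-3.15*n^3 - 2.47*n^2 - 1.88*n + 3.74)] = (-17.7176*n^4 + 9.6382*n^3 + 16.8527*n^2 - 40.7656*n + 6.219)/(9.9225*n^6 + 15.561*n^5 + 17.9449*n^4 - 14.2748*n^3 - 14.9412*n^2 - 14.0624*n + 13.9876)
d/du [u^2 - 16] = 2*u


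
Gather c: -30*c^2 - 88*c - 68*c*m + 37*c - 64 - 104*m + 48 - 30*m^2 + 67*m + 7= -30*c^2 + c*(-68*m - 51) - 30*m^2 - 37*m - 9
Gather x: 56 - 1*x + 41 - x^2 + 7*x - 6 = -x^2 + 6*x + 91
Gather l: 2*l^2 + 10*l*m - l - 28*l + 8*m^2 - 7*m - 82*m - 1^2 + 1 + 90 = 2*l^2 + l*(10*m - 29) + 8*m^2 - 89*m + 90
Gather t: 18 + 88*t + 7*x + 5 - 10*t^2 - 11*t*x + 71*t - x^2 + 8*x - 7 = -10*t^2 + t*(159 - 11*x) - x^2 + 15*x + 16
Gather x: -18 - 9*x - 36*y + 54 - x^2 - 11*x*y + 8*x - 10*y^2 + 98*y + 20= -x^2 + x*(-11*y - 1) - 10*y^2 + 62*y + 56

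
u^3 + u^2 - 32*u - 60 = (u - 6)*(u + 2)*(u + 5)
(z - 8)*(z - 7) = z^2 - 15*z + 56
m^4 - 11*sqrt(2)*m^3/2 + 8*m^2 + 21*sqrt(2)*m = m*(m - 7*sqrt(2)/2)*(m - 3*sqrt(2))*(m + sqrt(2))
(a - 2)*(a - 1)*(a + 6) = a^3 + 3*a^2 - 16*a + 12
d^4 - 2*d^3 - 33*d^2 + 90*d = d*(d - 5)*(d - 3)*(d + 6)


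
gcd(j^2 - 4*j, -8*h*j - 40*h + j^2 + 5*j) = 1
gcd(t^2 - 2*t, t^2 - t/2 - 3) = t - 2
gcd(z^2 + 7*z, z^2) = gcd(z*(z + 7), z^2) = z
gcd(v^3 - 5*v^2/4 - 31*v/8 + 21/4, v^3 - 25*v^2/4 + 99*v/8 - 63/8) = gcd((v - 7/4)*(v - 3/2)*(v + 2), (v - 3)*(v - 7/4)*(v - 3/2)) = v^2 - 13*v/4 + 21/8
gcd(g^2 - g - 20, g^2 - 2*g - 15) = g - 5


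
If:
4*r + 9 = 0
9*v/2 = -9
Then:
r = -9/4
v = -2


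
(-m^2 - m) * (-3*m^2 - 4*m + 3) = 3*m^4 + 7*m^3 + m^2 - 3*m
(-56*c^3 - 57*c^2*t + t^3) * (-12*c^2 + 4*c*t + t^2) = 672*c^5 + 460*c^4*t - 284*c^3*t^2 - 69*c^2*t^3 + 4*c*t^4 + t^5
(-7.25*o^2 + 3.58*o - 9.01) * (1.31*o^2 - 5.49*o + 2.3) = -9.4975*o^4 + 44.4923*o^3 - 48.1323*o^2 + 57.6989*o - 20.723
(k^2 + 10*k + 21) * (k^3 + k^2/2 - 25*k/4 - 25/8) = k^5 + 21*k^4/2 + 79*k^3/4 - 441*k^2/8 - 325*k/2 - 525/8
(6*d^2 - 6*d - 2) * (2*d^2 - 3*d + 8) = 12*d^4 - 30*d^3 + 62*d^2 - 42*d - 16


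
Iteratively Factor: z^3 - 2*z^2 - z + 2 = (z - 1)*(z^2 - z - 2) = (z - 1)*(z + 1)*(z - 2)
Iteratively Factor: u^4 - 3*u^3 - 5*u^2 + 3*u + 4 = (u + 1)*(u^3 - 4*u^2 - u + 4) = (u - 1)*(u + 1)*(u^2 - 3*u - 4) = (u - 1)*(u + 1)^2*(u - 4)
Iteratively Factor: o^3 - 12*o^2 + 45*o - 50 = (o - 5)*(o^2 - 7*o + 10) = (o - 5)^2*(o - 2)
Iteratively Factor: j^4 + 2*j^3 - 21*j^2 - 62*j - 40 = (j + 4)*(j^3 - 2*j^2 - 13*j - 10) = (j - 5)*(j + 4)*(j^2 + 3*j + 2) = (j - 5)*(j + 1)*(j + 4)*(j + 2)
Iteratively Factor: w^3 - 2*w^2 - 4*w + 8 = (w + 2)*(w^2 - 4*w + 4) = (w - 2)*(w + 2)*(w - 2)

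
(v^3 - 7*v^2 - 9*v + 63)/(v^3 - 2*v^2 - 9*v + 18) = (v - 7)/(v - 2)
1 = 1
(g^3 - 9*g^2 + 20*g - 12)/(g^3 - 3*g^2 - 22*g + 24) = (g - 2)/(g + 4)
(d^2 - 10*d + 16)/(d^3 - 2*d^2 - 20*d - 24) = (-d^2 + 10*d - 16)/(-d^3 + 2*d^2 + 20*d + 24)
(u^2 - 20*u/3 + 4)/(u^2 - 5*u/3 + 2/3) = (u - 6)/(u - 1)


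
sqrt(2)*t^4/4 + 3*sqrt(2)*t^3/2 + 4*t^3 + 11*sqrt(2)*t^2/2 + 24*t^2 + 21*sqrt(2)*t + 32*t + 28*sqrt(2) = (t/2 + sqrt(2)/2)*(t + 4)*(t + 7*sqrt(2))*(sqrt(2)*t/2 + sqrt(2))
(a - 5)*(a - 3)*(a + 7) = a^3 - a^2 - 41*a + 105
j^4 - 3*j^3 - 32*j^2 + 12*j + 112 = (j - 7)*(j - 2)*(j + 2)*(j + 4)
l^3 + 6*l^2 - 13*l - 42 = (l - 3)*(l + 2)*(l + 7)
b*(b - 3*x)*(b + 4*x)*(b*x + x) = b^4*x + b^3*x^2 + b^3*x - 12*b^2*x^3 + b^2*x^2 - 12*b*x^3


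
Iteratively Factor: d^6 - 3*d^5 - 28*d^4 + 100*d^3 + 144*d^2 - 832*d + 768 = (d - 3)*(d^5 - 28*d^3 + 16*d^2 + 192*d - 256) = (d - 3)*(d + 4)*(d^4 - 4*d^3 - 12*d^2 + 64*d - 64) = (d - 3)*(d - 2)*(d + 4)*(d^3 - 2*d^2 - 16*d + 32) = (d - 3)*(d - 2)^2*(d + 4)*(d^2 - 16) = (d - 3)*(d - 2)^2*(d + 4)^2*(d - 4)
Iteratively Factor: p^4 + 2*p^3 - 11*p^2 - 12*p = (p + 4)*(p^3 - 2*p^2 - 3*p) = (p - 3)*(p + 4)*(p^2 + p) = p*(p - 3)*(p + 4)*(p + 1)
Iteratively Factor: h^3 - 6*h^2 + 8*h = (h - 4)*(h^2 - 2*h) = (h - 4)*(h - 2)*(h)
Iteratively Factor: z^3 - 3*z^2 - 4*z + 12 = (z - 3)*(z^2 - 4) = (z - 3)*(z - 2)*(z + 2)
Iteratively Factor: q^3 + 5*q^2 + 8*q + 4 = (q + 1)*(q^2 + 4*q + 4) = (q + 1)*(q + 2)*(q + 2)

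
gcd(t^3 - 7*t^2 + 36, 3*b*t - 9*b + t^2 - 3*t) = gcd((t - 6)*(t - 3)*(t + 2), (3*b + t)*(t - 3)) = t - 3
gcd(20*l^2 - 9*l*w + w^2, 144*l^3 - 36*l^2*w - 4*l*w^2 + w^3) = -4*l + w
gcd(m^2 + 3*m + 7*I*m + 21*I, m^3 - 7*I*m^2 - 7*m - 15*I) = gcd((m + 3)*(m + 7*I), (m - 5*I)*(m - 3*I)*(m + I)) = 1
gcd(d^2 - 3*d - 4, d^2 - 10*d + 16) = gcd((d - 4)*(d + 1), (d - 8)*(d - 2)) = 1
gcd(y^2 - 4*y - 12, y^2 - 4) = y + 2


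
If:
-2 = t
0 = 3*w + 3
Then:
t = -2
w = -1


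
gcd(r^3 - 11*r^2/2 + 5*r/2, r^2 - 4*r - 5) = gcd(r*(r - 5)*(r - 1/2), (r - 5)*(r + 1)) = r - 5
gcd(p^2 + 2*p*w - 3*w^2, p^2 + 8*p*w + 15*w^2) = p + 3*w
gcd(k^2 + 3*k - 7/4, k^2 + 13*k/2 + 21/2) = k + 7/2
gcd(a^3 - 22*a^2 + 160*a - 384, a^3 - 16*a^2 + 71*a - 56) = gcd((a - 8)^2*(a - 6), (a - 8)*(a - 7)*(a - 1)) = a - 8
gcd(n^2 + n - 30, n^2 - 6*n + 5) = n - 5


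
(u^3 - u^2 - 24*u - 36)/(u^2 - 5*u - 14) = (u^2 - 3*u - 18)/(u - 7)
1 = 1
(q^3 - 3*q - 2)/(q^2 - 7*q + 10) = (q^2 + 2*q + 1)/(q - 5)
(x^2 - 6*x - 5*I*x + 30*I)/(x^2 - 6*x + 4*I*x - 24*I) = (x - 5*I)/(x + 4*I)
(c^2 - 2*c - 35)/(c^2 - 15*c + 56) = (c + 5)/(c - 8)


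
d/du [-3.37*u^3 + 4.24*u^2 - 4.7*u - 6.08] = -10.11*u^2 + 8.48*u - 4.7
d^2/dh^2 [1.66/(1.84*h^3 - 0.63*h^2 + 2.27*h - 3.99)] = ((2.0916 - 18.3264*h)*(1.84*h^3 - 0.63*h^2 + 2.27*h - 3.99) + 1.66*(5.52*h^2 - 1.26*h + 2.27)*(11.04*h^2 - 2.52*h + 4.54))/(1.84*h^3 - 0.63*h^2 + 2.27*h - 3.99)^3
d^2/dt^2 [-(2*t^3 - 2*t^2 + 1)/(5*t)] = -4/5 - 2/(5*t^3)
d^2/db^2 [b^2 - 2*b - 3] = 2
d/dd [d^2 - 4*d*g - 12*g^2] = 2*d - 4*g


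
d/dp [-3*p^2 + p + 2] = 1 - 6*p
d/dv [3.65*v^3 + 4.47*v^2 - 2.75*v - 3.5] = 10.95*v^2 + 8.94*v - 2.75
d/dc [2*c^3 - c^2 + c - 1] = 6*c^2 - 2*c + 1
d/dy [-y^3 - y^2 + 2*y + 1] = -3*y^2 - 2*y + 2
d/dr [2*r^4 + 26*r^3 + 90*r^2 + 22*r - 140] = 8*r^3 + 78*r^2 + 180*r + 22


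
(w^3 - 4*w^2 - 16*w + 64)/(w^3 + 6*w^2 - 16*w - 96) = (w - 4)/(w + 6)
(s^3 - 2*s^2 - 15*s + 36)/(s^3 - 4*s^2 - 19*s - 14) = (-s^3 + 2*s^2 + 15*s - 36)/(-s^3 + 4*s^2 + 19*s + 14)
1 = 1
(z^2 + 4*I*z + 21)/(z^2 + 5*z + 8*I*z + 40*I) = (z^2 + 4*I*z + 21)/(z^2 + z*(5 + 8*I) + 40*I)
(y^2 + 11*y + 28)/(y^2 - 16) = (y + 7)/(y - 4)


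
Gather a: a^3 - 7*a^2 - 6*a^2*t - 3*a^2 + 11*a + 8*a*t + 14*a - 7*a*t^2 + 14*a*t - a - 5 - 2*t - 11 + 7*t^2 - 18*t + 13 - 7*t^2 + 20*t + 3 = a^3 + a^2*(-6*t - 10) + a*(-7*t^2 + 22*t + 24)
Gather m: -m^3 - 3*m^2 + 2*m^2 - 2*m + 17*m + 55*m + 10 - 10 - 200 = -m^3 - m^2 + 70*m - 200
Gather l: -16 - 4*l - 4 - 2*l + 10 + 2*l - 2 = -4*l - 12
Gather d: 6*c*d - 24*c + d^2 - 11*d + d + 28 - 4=-24*c + d^2 + d*(6*c - 10) + 24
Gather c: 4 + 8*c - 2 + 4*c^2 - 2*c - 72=4*c^2 + 6*c - 70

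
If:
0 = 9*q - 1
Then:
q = 1/9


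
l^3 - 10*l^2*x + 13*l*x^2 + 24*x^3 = (l - 8*x)*(l - 3*x)*(l + x)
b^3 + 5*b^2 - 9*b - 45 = (b - 3)*(b + 3)*(b + 5)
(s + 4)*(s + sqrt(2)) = s^2 + sqrt(2)*s + 4*s + 4*sqrt(2)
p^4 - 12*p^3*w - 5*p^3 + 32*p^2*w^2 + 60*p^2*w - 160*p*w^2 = p*(p - 5)*(p - 8*w)*(p - 4*w)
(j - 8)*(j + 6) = j^2 - 2*j - 48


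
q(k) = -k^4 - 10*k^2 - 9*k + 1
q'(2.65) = -136.44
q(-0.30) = 2.79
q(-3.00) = -143.00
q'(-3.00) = 159.00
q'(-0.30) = -2.89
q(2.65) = -142.39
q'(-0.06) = -7.80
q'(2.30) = -103.67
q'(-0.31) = -2.68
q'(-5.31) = 696.09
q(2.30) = -100.58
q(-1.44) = -11.08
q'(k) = -4*k^3 - 20*k - 9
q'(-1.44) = 31.74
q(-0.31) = 2.82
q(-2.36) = -64.48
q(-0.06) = 1.50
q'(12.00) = -7161.00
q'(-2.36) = 90.78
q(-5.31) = -1028.19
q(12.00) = -22283.00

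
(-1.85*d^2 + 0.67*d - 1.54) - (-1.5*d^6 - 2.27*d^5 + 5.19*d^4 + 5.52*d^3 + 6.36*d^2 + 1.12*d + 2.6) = 1.5*d^6 + 2.27*d^5 - 5.19*d^4 - 5.52*d^3 - 8.21*d^2 - 0.45*d - 4.14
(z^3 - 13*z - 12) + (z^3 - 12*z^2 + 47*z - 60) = 2*z^3 - 12*z^2 + 34*z - 72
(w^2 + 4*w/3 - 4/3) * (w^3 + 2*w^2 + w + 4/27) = w^5 + 10*w^4/3 + 7*w^3/3 - 32*w^2/27 - 92*w/81 - 16/81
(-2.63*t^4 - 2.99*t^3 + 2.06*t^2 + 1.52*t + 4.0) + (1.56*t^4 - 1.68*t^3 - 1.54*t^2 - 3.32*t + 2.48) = -1.07*t^4 - 4.67*t^3 + 0.52*t^2 - 1.8*t + 6.48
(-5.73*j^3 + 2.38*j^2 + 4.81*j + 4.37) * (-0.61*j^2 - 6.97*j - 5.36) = 3.4953*j^5 + 38.4863*j^4 + 11.1901*j^3 - 48.9482*j^2 - 56.2405*j - 23.4232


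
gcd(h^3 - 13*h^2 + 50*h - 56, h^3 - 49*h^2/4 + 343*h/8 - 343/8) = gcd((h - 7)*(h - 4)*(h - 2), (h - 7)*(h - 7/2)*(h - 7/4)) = h - 7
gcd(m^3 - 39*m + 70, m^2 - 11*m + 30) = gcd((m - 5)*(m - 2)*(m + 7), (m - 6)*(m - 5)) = m - 5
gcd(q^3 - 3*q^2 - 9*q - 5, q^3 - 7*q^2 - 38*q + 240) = q - 5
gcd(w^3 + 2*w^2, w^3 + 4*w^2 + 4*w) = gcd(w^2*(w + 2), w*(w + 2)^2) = w^2 + 2*w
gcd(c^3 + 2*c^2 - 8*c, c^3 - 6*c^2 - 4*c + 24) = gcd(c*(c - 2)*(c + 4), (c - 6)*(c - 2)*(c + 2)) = c - 2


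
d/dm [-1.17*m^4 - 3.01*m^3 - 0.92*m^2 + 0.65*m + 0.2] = -4.68*m^3 - 9.03*m^2 - 1.84*m + 0.65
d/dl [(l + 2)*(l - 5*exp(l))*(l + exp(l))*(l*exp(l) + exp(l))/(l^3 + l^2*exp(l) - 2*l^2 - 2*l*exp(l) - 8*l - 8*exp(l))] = (l^3 - 10*l^2*exp(l) - 2*l^2 + 30*l*exp(l) - 12*l + 65*exp(l) - 4)*exp(l)/(l^2 - 8*l + 16)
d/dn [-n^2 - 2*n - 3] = -2*n - 2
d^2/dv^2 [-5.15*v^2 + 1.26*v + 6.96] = -10.3000000000000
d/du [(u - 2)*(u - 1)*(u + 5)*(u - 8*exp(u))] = -8*u^3*exp(u) + 4*u^3 - 40*u^2*exp(u) + 6*u^2 + 72*u*exp(u) - 26*u + 24*exp(u) + 10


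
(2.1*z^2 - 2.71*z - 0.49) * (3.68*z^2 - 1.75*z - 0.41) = 7.728*z^4 - 13.6478*z^3 + 2.0783*z^2 + 1.9686*z + 0.2009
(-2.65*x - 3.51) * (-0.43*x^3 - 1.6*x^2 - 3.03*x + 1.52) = 1.1395*x^4 + 5.7493*x^3 + 13.6455*x^2 + 6.6073*x - 5.3352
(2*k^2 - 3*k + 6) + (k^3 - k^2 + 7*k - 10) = k^3 + k^2 + 4*k - 4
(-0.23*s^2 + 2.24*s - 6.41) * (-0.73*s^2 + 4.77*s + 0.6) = 0.1679*s^4 - 2.7323*s^3 + 15.2261*s^2 - 29.2317*s - 3.846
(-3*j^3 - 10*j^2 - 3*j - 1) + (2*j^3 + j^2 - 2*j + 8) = -j^3 - 9*j^2 - 5*j + 7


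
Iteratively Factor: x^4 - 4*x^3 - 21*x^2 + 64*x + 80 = (x - 5)*(x^3 + x^2 - 16*x - 16) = (x - 5)*(x - 4)*(x^2 + 5*x + 4) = (x - 5)*(x - 4)*(x + 1)*(x + 4)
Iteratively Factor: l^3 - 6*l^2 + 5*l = (l)*(l^2 - 6*l + 5) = l*(l - 5)*(l - 1)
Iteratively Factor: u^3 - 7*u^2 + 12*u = (u - 3)*(u^2 - 4*u) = u*(u - 3)*(u - 4)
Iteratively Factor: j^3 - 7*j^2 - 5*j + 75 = (j - 5)*(j^2 - 2*j - 15) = (j - 5)^2*(j + 3)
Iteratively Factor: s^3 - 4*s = (s + 2)*(s^2 - 2*s) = s*(s + 2)*(s - 2)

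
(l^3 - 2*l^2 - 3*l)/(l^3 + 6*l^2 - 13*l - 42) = l*(l + 1)/(l^2 + 9*l + 14)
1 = 1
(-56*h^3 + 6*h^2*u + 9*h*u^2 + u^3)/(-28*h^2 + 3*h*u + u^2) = (-8*h^2 + 2*h*u + u^2)/(-4*h + u)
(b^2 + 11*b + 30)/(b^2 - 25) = (b + 6)/(b - 5)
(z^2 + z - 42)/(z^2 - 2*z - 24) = (z + 7)/(z + 4)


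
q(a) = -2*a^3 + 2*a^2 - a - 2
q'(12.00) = -817.00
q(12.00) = -3182.00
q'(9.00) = -451.00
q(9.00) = -1307.00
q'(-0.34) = -3.05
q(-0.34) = -1.35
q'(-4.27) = -127.48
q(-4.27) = 194.44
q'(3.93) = -77.95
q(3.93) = -96.44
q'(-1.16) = -13.71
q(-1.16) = 4.97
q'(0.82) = -1.75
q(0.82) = -2.58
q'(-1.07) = -12.15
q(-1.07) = 3.81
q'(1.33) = -6.29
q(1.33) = -4.50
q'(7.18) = -281.59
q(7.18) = -646.37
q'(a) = -6*a^2 + 4*a - 1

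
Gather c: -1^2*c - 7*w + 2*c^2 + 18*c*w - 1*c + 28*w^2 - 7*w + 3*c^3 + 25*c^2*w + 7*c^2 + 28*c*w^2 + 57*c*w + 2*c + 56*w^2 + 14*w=3*c^3 + c^2*(25*w + 9) + c*(28*w^2 + 75*w) + 84*w^2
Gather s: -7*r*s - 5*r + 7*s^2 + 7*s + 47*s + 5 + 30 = -5*r + 7*s^2 + s*(54 - 7*r) + 35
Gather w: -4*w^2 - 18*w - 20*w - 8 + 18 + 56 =-4*w^2 - 38*w + 66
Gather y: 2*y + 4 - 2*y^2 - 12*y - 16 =-2*y^2 - 10*y - 12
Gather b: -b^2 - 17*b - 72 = -b^2 - 17*b - 72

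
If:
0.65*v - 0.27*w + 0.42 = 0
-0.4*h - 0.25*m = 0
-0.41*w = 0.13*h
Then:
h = -3.15384615384615*w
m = 5.04615384615385*w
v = 0.415384615384615*w - 0.646153846153846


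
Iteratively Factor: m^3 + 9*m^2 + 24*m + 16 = (m + 4)*(m^2 + 5*m + 4) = (m + 4)^2*(m + 1)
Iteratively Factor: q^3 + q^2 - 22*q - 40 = (q + 2)*(q^2 - q - 20) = (q - 5)*(q + 2)*(q + 4)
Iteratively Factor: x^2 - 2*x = (x)*(x - 2)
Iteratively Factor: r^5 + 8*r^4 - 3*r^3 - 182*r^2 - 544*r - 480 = (r + 4)*(r^4 + 4*r^3 - 19*r^2 - 106*r - 120) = (r + 4)^2*(r^3 - 19*r - 30) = (r + 3)*(r + 4)^2*(r^2 - 3*r - 10) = (r - 5)*(r + 3)*(r + 4)^2*(r + 2)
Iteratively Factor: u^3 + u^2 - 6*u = (u + 3)*(u^2 - 2*u) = u*(u + 3)*(u - 2)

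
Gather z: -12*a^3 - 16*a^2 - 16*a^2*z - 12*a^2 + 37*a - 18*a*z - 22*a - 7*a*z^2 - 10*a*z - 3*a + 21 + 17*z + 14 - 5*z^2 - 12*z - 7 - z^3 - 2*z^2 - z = -12*a^3 - 28*a^2 + 12*a - z^3 + z^2*(-7*a - 7) + z*(-16*a^2 - 28*a + 4) + 28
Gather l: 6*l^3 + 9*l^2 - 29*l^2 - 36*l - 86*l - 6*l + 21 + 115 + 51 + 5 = 6*l^3 - 20*l^2 - 128*l + 192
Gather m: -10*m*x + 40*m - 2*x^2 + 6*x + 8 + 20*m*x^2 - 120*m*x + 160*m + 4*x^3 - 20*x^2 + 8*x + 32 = m*(20*x^2 - 130*x + 200) + 4*x^3 - 22*x^2 + 14*x + 40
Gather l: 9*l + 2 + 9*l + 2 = 18*l + 4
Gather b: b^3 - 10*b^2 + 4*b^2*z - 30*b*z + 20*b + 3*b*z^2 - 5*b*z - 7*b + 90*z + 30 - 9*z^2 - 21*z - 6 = b^3 + b^2*(4*z - 10) + b*(3*z^2 - 35*z + 13) - 9*z^2 + 69*z + 24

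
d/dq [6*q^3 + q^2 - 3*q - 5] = 18*q^2 + 2*q - 3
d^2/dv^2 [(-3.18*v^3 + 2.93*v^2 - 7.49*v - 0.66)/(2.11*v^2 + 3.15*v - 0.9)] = (1.4210854715202e-14*v^5 - 1.4210854715202e-14*v^4 - 180.825688*v^3 + 69.845904*v^2 - 127.116*v - 53.32608)/(9.393931*v^6 + 42.072345*v^5 + 50.788755*v^4 - 4.63522500000001*v^3 - 21.66345*v^2 + 7.6545*v - 0.729)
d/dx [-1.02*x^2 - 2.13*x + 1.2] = -2.04*x - 2.13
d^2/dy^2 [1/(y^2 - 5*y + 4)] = 2*(-y^2 + 5*y + (2*y - 5)^2 - 4)/(y^2 - 5*y + 4)^3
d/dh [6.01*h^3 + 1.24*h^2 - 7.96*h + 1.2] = 18.03*h^2 + 2.48*h - 7.96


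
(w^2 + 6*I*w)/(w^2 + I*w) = (w + 6*I)/(w + I)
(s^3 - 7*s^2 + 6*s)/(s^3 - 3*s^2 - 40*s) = (-s^2 + 7*s - 6)/(-s^2 + 3*s + 40)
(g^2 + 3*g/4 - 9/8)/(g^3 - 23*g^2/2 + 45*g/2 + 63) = (g - 3/4)/(g^2 - 13*g + 42)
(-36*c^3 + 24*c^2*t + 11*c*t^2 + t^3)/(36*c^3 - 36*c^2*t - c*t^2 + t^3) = (6*c + t)/(-6*c + t)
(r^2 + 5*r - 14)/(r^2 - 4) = (r + 7)/(r + 2)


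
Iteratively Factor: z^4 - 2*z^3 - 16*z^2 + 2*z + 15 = (z + 3)*(z^3 - 5*z^2 - z + 5) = (z + 1)*(z + 3)*(z^2 - 6*z + 5) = (z - 1)*(z + 1)*(z + 3)*(z - 5)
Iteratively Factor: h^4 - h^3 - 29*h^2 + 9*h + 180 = (h + 3)*(h^3 - 4*h^2 - 17*h + 60) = (h - 5)*(h + 3)*(h^2 + h - 12) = (h - 5)*(h - 3)*(h + 3)*(h + 4)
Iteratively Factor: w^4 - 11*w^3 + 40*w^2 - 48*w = (w - 4)*(w^3 - 7*w^2 + 12*w) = w*(w - 4)*(w^2 - 7*w + 12) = w*(w - 4)^2*(w - 3)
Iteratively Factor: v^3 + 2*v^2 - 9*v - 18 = (v - 3)*(v^2 + 5*v + 6) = (v - 3)*(v + 3)*(v + 2)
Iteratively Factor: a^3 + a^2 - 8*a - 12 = (a + 2)*(a^2 - a - 6) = (a - 3)*(a + 2)*(a + 2)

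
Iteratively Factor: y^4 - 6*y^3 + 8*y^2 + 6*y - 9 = (y - 3)*(y^3 - 3*y^2 - y + 3) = (y - 3)*(y - 1)*(y^2 - 2*y - 3) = (y - 3)^2*(y - 1)*(y + 1)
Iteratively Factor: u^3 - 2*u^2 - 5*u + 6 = (u - 3)*(u^2 + u - 2) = (u - 3)*(u + 2)*(u - 1)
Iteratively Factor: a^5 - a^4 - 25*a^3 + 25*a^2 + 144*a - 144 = (a + 4)*(a^4 - 5*a^3 - 5*a^2 + 45*a - 36) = (a - 4)*(a + 4)*(a^3 - a^2 - 9*a + 9) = (a - 4)*(a - 3)*(a + 4)*(a^2 + 2*a - 3) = (a - 4)*(a - 3)*(a + 3)*(a + 4)*(a - 1)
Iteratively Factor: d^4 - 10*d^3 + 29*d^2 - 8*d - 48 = (d - 3)*(d^3 - 7*d^2 + 8*d + 16) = (d - 4)*(d - 3)*(d^2 - 3*d - 4) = (d - 4)*(d - 3)*(d + 1)*(d - 4)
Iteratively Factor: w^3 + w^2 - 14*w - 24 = (w - 4)*(w^2 + 5*w + 6) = (w - 4)*(w + 3)*(w + 2)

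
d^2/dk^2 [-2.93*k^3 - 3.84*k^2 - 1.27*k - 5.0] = -17.58*k - 7.68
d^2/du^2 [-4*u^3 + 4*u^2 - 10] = 8 - 24*u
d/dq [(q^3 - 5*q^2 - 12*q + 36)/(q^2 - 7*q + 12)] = (q^4 - 14*q^3 + 83*q^2 - 192*q + 108)/(q^4 - 14*q^3 + 73*q^2 - 168*q + 144)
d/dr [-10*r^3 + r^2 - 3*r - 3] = -30*r^2 + 2*r - 3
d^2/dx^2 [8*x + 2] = 0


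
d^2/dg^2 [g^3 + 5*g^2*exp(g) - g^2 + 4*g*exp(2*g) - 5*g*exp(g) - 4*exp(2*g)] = 5*g^2*exp(g) + 16*g*exp(2*g) + 15*g*exp(g) + 6*g - 2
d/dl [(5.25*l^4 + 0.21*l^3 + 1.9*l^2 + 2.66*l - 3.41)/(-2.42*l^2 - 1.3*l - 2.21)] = (-25.41*l^5 - 20.9832*l^4 - 46.956*l^3 + 2.5749*l^2 - 24.9024*l - 10.3116)/(5.8564*l^4 + 6.292*l^3 + 12.3864*l^2 + 5.746*l + 4.8841)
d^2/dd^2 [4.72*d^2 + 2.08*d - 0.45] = 9.44000000000000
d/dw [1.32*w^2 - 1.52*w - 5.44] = 2.64*w - 1.52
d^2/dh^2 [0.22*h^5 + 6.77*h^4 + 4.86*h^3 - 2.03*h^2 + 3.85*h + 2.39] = 4.4*h^3 + 81.24*h^2 + 29.16*h - 4.06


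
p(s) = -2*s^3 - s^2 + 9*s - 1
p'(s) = -6*s^2 - 2*s + 9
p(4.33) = -143.14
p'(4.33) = -112.15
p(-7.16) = 617.42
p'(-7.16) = -284.27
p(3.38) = -59.23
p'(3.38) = -66.31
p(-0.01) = -1.09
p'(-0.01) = 9.02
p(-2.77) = 8.90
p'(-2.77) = -31.50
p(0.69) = 4.08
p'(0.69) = 4.76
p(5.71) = -354.55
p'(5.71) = -198.04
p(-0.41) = -4.72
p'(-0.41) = 8.81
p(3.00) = -37.00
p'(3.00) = -51.00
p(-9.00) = 1295.00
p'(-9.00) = -459.00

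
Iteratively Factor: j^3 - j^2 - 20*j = (j)*(j^2 - j - 20) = j*(j + 4)*(j - 5)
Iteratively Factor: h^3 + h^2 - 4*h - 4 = (h + 1)*(h^2 - 4) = (h + 1)*(h + 2)*(h - 2)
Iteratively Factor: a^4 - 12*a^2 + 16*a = (a - 2)*(a^3 + 2*a^2 - 8*a) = (a - 2)*(a + 4)*(a^2 - 2*a) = (a - 2)^2*(a + 4)*(a)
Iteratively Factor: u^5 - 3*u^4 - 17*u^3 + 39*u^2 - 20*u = (u + 4)*(u^4 - 7*u^3 + 11*u^2 - 5*u) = (u - 1)*(u + 4)*(u^3 - 6*u^2 + 5*u) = (u - 1)^2*(u + 4)*(u^2 - 5*u) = u*(u - 1)^2*(u + 4)*(u - 5)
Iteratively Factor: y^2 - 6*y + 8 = (y - 2)*(y - 4)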